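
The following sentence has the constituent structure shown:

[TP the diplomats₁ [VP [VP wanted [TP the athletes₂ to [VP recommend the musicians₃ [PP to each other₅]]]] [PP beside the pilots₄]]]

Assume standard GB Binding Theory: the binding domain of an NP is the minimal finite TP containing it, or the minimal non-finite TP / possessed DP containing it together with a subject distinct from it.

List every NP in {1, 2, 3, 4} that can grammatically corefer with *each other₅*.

*each other* is an anaphor, so Principle A applies: it must be bound in its binding domain.
Binding domain of *each other₅*: the embedded TP, whose subject is the athletes₂.
*the diplomats₁* c-commands the anaphor but is outside its binding domain → cannot satisfy Principle A.
*the athletes₂* c-commands the anaphor within its binding domain → licit binder.
*the musicians₃* c-commands the anaphor within its binding domain → licit binder.
*the pilots₄* does not c-command the anaphor → cannot bind it.

{2, 3}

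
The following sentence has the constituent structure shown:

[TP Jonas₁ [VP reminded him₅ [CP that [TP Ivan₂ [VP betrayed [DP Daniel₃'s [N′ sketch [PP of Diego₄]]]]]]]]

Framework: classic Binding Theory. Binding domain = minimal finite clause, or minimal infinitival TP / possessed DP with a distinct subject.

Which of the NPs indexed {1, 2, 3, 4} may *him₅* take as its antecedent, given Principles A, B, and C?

none

*him* is a pronoun, so Principle B applies: it must be free in its binding domain.
Binding domain of *him₅*: the matrix TP, whose subject is Jonas₁.
*Jonas₁* c-commands the pronoun within its binding domain → coindexation would violate Principle B.
*Ivan₂*: the pronoun c-commands this R-expression → coindexation would violate Principle C on *Ivan₂*.
*Daniel₃*: the pronoun c-commands this R-expression → coindexation would violate Principle C on *Daniel₃*.
*Diego₄*: the pronoun c-commands this R-expression → coindexation would violate Principle C on *Diego₄*.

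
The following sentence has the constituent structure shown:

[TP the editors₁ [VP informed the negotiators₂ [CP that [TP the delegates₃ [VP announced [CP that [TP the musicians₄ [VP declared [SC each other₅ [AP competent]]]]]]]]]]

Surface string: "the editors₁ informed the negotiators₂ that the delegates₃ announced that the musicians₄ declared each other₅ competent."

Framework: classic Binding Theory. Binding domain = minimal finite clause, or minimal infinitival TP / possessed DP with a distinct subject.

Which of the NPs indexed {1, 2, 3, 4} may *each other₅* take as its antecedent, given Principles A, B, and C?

*each other* is an anaphor, so Principle A applies: it must be bound in its binding domain.
Binding domain of *each other₅*: the embedded TP, whose subject is the musicians₄.
*the editors₁* c-commands the anaphor but is outside its binding domain → cannot satisfy Principle A.
*the negotiators₂* c-commands the anaphor but is outside its binding domain → cannot satisfy Principle A.
*the delegates₃* c-commands the anaphor but is outside its binding domain → cannot satisfy Principle A.
*the musicians₄* c-commands the anaphor within its binding domain → licit binder.

{4}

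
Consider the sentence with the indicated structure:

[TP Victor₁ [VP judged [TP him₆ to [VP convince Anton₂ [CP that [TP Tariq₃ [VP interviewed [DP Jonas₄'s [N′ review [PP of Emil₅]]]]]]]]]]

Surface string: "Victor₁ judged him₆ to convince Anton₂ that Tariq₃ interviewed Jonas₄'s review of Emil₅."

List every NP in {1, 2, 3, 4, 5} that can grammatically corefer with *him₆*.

*him* is a pronoun, so Principle B applies: it must be free in its binding domain.
Binding domain of *him₆*: the matrix TP, whose subject is Victor₁.
*Victor₁* c-commands the pronoun within its binding domain → coindexation would violate Principle B.
*Anton₂*: the pronoun c-commands this R-expression → coindexation would violate Principle C on *Anton₂*.
*Tariq₃*: the pronoun c-commands this R-expression → coindexation would violate Principle C on *Tariq₃*.
*Jonas₄*: the pronoun c-commands this R-expression → coindexation would violate Principle C on *Jonas₄*.
*Emil₅*: the pronoun c-commands this R-expression → coindexation would violate Principle C on *Emil₅*.

none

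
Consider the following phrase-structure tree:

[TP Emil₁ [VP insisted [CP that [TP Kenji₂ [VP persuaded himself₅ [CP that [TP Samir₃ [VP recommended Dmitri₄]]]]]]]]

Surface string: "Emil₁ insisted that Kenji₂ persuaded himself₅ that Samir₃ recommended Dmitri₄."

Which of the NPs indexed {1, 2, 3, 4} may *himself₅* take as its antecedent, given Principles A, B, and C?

*himself* is an anaphor, so Principle A applies: it must be bound in its binding domain.
Binding domain of *himself₅*: the embedded TP, whose subject is Kenji₂.
*Emil₁* c-commands the anaphor but is outside its binding domain → cannot satisfy Principle A.
*Kenji₂* c-commands the anaphor within its binding domain → licit binder.
*Samir₃* does not c-command the anaphor → cannot bind it.
*Dmitri₄* does not c-command the anaphor → cannot bind it.

{2}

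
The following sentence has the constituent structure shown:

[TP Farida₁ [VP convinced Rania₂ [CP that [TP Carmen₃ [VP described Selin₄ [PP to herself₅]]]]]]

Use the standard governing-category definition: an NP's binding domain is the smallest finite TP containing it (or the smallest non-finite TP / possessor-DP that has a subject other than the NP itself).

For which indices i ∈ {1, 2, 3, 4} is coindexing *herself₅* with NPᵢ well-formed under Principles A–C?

{3, 4}

*herself* is an anaphor, so Principle A applies: it must be bound in its binding domain.
Binding domain of *herself₅*: the embedded TP, whose subject is Carmen₃.
*Farida₁* c-commands the anaphor but is outside its binding domain → cannot satisfy Principle A.
*Rania₂* c-commands the anaphor but is outside its binding domain → cannot satisfy Principle A.
*Carmen₃* c-commands the anaphor within its binding domain → licit binder.
*Selin₄* c-commands the anaphor within its binding domain → licit binder.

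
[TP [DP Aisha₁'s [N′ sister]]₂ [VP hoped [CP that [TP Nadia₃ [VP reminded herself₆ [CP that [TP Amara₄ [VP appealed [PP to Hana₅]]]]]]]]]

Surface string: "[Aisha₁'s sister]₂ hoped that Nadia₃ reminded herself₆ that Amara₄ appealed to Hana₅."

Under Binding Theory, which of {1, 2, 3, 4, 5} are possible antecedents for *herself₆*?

*herself* is an anaphor, so Principle A applies: it must be bound in its binding domain.
Binding domain of *herself₆*: the embedded TP, whose subject is Nadia₃.
*Aisha₁* does not c-command the anaphor → cannot bind it.
*[Aisha₁'s sister]₂* c-commands the anaphor but is outside its binding domain → cannot satisfy Principle A.
*Nadia₃* c-commands the anaphor within its binding domain → licit binder.
*Amara₄* does not c-command the anaphor → cannot bind it.
*Hana₅* does not c-command the anaphor → cannot bind it.

{3}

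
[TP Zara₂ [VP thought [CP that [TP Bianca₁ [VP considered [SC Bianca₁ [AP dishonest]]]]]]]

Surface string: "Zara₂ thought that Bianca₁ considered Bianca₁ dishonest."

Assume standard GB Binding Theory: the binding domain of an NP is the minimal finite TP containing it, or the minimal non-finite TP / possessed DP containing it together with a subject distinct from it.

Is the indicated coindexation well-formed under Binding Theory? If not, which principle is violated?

Principle C

The two coindexed NPs are *Bianca₁* (the higher occurrence) and *Bianca₁* (the lower occurrence).
*Bianca₁* (the lower occurrence) is an R-expression. Principle C requires it to be free everywhere.
*Bianca₁* (the higher occurrence) c-commands it and carries the same index.
The R-expression is bound → Principle C violation.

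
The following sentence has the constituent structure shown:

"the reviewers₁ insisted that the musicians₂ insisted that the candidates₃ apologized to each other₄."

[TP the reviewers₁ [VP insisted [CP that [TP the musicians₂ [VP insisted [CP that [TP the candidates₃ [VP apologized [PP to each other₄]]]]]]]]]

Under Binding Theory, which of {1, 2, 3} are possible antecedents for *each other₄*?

*each other* is an anaphor, so Principle A applies: it must be bound in its binding domain.
Binding domain of *each other₄*: the embedded TP, whose subject is the candidates₃.
*the reviewers₁* c-commands the anaphor but is outside its binding domain → cannot satisfy Principle A.
*the musicians₂* c-commands the anaphor but is outside its binding domain → cannot satisfy Principle A.
*the candidates₃* c-commands the anaphor within its binding domain → licit binder.

{3}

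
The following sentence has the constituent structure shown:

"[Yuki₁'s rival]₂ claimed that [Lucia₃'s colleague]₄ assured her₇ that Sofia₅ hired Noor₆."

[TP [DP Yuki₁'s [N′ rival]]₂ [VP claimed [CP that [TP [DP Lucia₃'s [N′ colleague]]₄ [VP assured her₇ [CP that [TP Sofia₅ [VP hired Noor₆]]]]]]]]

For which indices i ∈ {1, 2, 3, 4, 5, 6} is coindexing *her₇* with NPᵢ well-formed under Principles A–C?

*her* is a pronoun, so Principle B applies: it must be free in its binding domain.
Binding domain of *her₇*: the embedded TP, whose subject is [Lucia₃'s colleague]₄.
*Yuki₁* and the pronoun do not c-command one another → neither Principle B nor Principle C is at stake; coindexation permitted.
*[Yuki₁'s rival]₂* c-commands the pronoun but from outside its binding domain, and is not c-commanded by it → coindexation permitted.
*Lucia₃* and the pronoun do not c-command one another → neither Principle B nor Principle C is at stake; coindexation permitted.
*[Lucia₃'s colleague]₄* c-commands the pronoun within its binding domain → coindexation would violate Principle B.
*Sofia₅*: the pronoun c-commands this R-expression → coindexation would violate Principle C on *Sofia₅*.
*Noor₆*: the pronoun c-commands this R-expression → coindexation would violate Principle C on *Noor₆*.

{1, 2, 3}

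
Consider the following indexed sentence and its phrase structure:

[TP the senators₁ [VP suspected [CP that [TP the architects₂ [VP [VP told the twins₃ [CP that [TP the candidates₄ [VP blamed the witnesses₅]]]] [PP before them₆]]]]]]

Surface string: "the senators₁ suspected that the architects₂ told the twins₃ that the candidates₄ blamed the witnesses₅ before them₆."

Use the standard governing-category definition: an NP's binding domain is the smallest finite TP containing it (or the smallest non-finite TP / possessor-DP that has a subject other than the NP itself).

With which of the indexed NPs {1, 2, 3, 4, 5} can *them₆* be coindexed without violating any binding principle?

*them* is a pronoun, so Principle B applies: it must be free in its binding domain.
Binding domain of *them₆*: the embedded TP, whose subject is the architects₂.
*the senators₁* c-commands the pronoun but from outside its binding domain, and is not c-commanded by it → coindexation permitted.
*the architects₂* c-commands the pronoun within its binding domain → coindexation would violate Principle B.
*the twins₃* and the pronoun do not c-command one another → neither Principle B nor Principle C is at stake; coindexation permitted.
*the candidates₄* and the pronoun do not c-command one another → neither Principle B nor Principle C is at stake; coindexation permitted.
*the witnesses₅* and the pronoun do not c-command one another → neither Principle B nor Principle C is at stake; coindexation permitted.

{1, 3, 4, 5}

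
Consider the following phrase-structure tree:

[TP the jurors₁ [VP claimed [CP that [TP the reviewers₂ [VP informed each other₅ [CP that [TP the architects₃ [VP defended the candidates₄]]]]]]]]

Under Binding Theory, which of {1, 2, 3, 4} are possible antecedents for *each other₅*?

*each other* is an anaphor, so Principle A applies: it must be bound in its binding domain.
Binding domain of *each other₅*: the embedded TP, whose subject is the reviewers₂.
*the jurors₁* c-commands the anaphor but is outside its binding domain → cannot satisfy Principle A.
*the reviewers₂* c-commands the anaphor within its binding domain → licit binder.
*the architects₃* does not c-command the anaphor → cannot bind it.
*the candidates₄* does not c-command the anaphor → cannot bind it.

{2}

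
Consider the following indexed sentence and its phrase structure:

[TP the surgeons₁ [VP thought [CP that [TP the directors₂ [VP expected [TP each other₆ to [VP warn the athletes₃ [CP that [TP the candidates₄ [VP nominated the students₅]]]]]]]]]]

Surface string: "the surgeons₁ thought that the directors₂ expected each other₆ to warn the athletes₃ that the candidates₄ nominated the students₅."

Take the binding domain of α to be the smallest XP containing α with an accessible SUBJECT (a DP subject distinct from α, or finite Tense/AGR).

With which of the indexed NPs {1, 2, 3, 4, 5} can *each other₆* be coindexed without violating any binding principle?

*each other* is an anaphor, so Principle A applies: it must be bound in its binding domain.
Binding domain of *each other₆*: the embedded TP, whose subject is the directors₂.
*the surgeons₁* c-commands the anaphor but is outside its binding domain → cannot satisfy Principle A.
*the directors₂* c-commands the anaphor within its binding domain → licit binder.
*the athletes₃* does not c-command the anaphor → cannot bind it.
*the candidates₄* does not c-command the anaphor → cannot bind it.
*the students₅* does not c-command the anaphor → cannot bind it.

{2}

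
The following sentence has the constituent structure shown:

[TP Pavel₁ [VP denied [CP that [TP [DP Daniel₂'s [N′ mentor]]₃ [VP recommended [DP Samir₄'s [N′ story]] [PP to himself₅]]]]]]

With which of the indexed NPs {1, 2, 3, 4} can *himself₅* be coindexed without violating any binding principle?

{3}

*himself* is an anaphor, so Principle A applies: it must be bound in its binding domain.
Binding domain of *himself₅*: the embedded TP, whose subject is [Daniel₂'s mentor]₃.
*Pavel₁* c-commands the anaphor but is outside its binding domain → cannot satisfy Principle A.
*Daniel₂* does not c-command the anaphor → cannot bind it.
*[Daniel₂'s mentor]₃* c-commands the anaphor within its binding domain → licit binder.
*Samir₄* does not c-command the anaphor → cannot bind it.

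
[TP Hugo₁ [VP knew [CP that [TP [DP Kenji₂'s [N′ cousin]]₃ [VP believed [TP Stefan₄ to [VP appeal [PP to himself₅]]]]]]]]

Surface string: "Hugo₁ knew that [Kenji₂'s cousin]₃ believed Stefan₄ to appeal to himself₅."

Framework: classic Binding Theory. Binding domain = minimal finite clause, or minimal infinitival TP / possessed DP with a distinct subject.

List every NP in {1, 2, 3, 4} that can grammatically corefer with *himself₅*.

{4}

*himself* is an anaphor, so Principle A applies: it must be bound in its binding domain.
Binding domain of *himself₅*: the embedded TP, whose subject is Stefan₄.
*Hugo₁* c-commands the anaphor but is outside its binding domain → cannot satisfy Principle A.
*Kenji₂* does not c-command the anaphor → cannot bind it.
*[Kenji₂'s cousin]₃* c-commands the anaphor but is outside its binding domain → cannot satisfy Principle A.
*Stefan₄* c-commands the anaphor within its binding domain → licit binder.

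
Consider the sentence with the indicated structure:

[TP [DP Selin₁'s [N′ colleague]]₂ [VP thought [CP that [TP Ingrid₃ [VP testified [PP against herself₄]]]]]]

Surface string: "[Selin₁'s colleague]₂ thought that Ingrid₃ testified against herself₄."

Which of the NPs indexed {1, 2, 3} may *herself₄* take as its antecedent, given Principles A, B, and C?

*herself* is an anaphor, so Principle A applies: it must be bound in its binding domain.
Binding domain of *herself₄*: the embedded TP, whose subject is Ingrid₃.
*Selin₁* does not c-command the anaphor → cannot bind it.
*[Selin₁'s colleague]₂* c-commands the anaphor but is outside its binding domain → cannot satisfy Principle A.
*Ingrid₃* c-commands the anaphor within its binding domain → licit binder.

{3}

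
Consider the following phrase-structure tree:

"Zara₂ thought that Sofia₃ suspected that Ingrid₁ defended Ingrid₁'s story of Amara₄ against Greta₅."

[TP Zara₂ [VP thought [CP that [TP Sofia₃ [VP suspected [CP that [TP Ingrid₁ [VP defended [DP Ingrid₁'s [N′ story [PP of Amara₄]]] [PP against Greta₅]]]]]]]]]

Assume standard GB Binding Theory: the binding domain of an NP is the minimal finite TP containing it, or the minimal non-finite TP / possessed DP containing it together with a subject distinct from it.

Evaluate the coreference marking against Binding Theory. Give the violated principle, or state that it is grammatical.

The two coindexed NPs are *Ingrid₁* (the lower occurrence) and *Ingrid₁* (the higher occurrence).
*Ingrid₁* (the lower occurrence) is an R-expression. Principle C requires it to be free everywhere.
*Ingrid₁* (the higher occurrence) c-commands it and carries the same index.
The R-expression is bound → Principle C violation.

Principle C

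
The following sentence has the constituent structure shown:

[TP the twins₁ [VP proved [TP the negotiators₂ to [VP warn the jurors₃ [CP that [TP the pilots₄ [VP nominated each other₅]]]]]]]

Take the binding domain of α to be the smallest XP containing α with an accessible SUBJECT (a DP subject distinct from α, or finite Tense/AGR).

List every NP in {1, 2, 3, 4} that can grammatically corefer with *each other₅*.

{4}

*each other* is an anaphor, so Principle A applies: it must be bound in its binding domain.
Binding domain of *each other₅*: the embedded TP, whose subject is the pilots₄.
*the twins₁* c-commands the anaphor but is outside its binding domain → cannot satisfy Principle A.
*the negotiators₂* c-commands the anaphor but is outside its binding domain → cannot satisfy Principle A.
*the jurors₃* c-commands the anaphor but is outside its binding domain → cannot satisfy Principle A.
*the pilots₄* c-commands the anaphor within its binding domain → licit binder.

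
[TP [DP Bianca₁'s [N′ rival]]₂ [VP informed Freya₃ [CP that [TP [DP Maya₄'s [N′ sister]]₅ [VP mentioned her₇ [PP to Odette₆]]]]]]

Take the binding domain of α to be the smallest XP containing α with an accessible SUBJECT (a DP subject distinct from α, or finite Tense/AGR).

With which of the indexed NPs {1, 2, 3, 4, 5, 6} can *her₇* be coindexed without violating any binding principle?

*her* is a pronoun, so Principle B applies: it must be free in its binding domain.
Binding domain of *her₇*: the embedded TP, whose subject is [Maya₄'s sister]₅.
*Bianca₁* and the pronoun do not c-command one another → neither Principle B nor Principle C is at stake; coindexation permitted.
*[Bianca₁'s rival]₂* c-commands the pronoun but from outside its binding domain, and is not c-commanded by it → coindexation permitted.
*Freya₃* c-commands the pronoun but from outside its binding domain, and is not c-commanded by it → coindexation permitted.
*Maya₄* and the pronoun do not c-command one another → neither Principle B nor Principle C is at stake; coindexation permitted.
*[Maya₄'s sister]₅* c-commands the pronoun within its binding domain → coindexation would violate Principle B.
*Odette₆*: the pronoun c-commands this R-expression → coindexation would violate Principle C on *Odette₆*.

{1, 2, 3, 4}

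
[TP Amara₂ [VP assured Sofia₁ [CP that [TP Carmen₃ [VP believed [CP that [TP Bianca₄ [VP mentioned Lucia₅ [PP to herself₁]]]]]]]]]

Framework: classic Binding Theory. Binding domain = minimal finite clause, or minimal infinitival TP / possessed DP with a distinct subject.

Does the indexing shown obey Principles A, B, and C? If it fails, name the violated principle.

Principle A

The two coindexed NPs are *Sofia₁* and *herself₁*.
*herself₁* is an anaphor. Principle A requires it to be bound within its binding domain — the embedded TP, whose subject is Bianca₄.
Within that domain it is c-commanded by *Bianca₄*, *Lucia₅*, none of which share its index.
*Sofia₁* does c-command the anaphor, but from outside its binding domain.
The anaphor is unbound in its domain → Principle A violation.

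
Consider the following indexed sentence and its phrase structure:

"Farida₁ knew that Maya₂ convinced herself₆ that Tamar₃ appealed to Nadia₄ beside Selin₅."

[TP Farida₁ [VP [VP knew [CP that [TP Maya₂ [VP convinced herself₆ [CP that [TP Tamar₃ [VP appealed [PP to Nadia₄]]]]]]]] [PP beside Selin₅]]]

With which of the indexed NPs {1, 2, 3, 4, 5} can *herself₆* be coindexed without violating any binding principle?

{2}

*herself* is an anaphor, so Principle A applies: it must be bound in its binding domain.
Binding domain of *herself₆*: the embedded TP, whose subject is Maya₂.
*Farida₁* c-commands the anaphor but is outside its binding domain → cannot satisfy Principle A.
*Maya₂* c-commands the anaphor within its binding domain → licit binder.
*Tamar₃* does not c-command the anaphor → cannot bind it.
*Nadia₄* does not c-command the anaphor → cannot bind it.
*Selin₅* does not c-command the anaphor → cannot bind it.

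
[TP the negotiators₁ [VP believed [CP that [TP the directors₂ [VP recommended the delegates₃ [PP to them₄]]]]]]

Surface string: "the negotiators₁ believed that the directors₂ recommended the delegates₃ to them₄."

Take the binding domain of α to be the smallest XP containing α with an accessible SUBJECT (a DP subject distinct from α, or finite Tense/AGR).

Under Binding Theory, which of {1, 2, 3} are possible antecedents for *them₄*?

*them* is a pronoun, so Principle B applies: it must be free in its binding domain.
Binding domain of *them₄*: the embedded TP, whose subject is the directors₂.
*the negotiators₁* c-commands the pronoun but from outside its binding domain, and is not c-commanded by it → coindexation permitted.
*the directors₂* c-commands the pronoun within its binding domain → coindexation would violate Principle B.
*the delegates₃* c-commands the pronoun within its binding domain → coindexation would violate Principle B.

{1}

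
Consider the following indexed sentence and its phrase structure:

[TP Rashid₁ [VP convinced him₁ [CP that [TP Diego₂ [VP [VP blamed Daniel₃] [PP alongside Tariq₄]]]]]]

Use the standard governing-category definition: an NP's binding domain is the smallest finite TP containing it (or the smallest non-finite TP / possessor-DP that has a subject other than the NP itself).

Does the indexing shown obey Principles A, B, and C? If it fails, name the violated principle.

The two coindexed NPs are *Rashid₁* and *him₁*.
*him₁* is a pronoun. Its binding domain is the matrix TP, whose subject is Rashid₁.
*Rashid₁* c-commands it within that domain and carries the same index.
The pronoun is locally bound → Principle B violation.

Principle B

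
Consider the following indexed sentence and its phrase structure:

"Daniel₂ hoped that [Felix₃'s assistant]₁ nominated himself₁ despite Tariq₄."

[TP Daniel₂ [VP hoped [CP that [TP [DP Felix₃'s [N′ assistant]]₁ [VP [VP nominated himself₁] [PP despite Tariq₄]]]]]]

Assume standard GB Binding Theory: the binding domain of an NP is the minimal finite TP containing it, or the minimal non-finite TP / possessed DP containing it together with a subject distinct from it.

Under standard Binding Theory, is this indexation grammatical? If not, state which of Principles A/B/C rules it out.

The two coindexed NPs are *[Felix₃'s assistant]₁* and *himself₁*.
*himself₁* is an anaphor; its binding domain is the embedded TP, whose subject is [Felix₃'s assistant]₁. *[Felix₃'s assistant]₁* c-commands it within that domain and shares its index, so Principle A is satisfied.
*[Felix₃'s assistant]₁* is an R-expression; *himself₁* does not c-command it, and no other NP shares its index, so Principle C is satisfied.
All principles are respected.

grammatical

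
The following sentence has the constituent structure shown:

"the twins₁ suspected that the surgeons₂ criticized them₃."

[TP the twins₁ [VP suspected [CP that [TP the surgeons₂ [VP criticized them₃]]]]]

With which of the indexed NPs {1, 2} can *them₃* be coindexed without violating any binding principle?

*them* is a pronoun, so Principle B applies: it must be free in its binding domain.
Binding domain of *them₃*: the embedded TP, whose subject is the surgeons₂.
*the twins₁* c-commands the pronoun but from outside its binding domain, and is not c-commanded by it → coindexation permitted.
*the surgeons₂* c-commands the pronoun within its binding domain → coindexation would violate Principle B.

{1}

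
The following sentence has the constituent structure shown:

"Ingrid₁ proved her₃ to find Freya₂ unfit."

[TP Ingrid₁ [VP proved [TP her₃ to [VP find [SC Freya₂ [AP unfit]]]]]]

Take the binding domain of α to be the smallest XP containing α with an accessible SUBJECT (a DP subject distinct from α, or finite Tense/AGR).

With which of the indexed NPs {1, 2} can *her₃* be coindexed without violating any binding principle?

*her* is a pronoun, so Principle B applies: it must be free in its binding domain.
Binding domain of *her₃*: the matrix TP, whose subject is Ingrid₁.
*Ingrid₁* c-commands the pronoun within its binding domain → coindexation would violate Principle B.
*Freya₂*: the pronoun c-commands this R-expression → coindexation would violate Principle C on *Freya₂*.

none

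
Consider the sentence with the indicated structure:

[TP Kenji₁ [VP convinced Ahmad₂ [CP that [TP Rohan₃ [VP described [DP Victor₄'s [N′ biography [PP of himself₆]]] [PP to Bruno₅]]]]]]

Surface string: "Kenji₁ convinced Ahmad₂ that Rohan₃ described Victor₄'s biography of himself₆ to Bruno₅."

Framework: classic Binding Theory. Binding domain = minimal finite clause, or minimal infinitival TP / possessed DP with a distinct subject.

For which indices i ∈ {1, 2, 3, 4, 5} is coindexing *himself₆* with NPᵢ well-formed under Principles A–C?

*himself* is an anaphor, so Principle A applies: it must be bound in its binding domain.
Binding domain of *himself₆*: the possessed DP, whose subject is Victor₄.
*Kenji₁* c-commands the anaphor but is outside its binding domain → cannot satisfy Principle A.
*Ahmad₂* c-commands the anaphor but is outside its binding domain → cannot satisfy Principle A.
*Rohan₃* c-commands the anaphor but is outside its binding domain → cannot satisfy Principle A.
*Victor₄* c-commands the anaphor within its binding domain → licit binder.
*Bruno₅* does not c-command the anaphor → cannot bind it.

{4}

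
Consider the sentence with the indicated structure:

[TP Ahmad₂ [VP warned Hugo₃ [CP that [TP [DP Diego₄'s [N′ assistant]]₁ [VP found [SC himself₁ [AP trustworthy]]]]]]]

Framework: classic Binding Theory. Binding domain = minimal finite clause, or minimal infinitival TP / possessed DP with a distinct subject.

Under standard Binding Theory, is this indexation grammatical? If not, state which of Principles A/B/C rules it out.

The two coindexed NPs are *[Diego₄'s assistant]₁* and *himself₁*.
*himself₁* is an anaphor; its binding domain is the embedded TP, whose subject is [Diego₄'s assistant]₁. *[Diego₄'s assistant]₁* c-commands it within that domain and shares its index, so Principle A is satisfied.
*[Diego₄'s assistant]₁* is an R-expression; *himself₁* does not c-command it, and no other NP shares its index, so Principle C is satisfied.
All principles are respected.

grammatical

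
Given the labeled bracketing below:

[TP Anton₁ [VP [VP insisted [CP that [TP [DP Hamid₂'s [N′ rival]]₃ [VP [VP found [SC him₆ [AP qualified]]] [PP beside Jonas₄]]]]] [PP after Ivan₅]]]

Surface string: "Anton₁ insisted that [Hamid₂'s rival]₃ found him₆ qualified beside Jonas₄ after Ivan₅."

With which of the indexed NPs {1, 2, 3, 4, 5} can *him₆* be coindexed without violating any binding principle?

{1, 2, 4, 5}

*him* is a pronoun, so Principle B applies: it must be free in its binding domain.
Binding domain of *him₆*: the embedded TP, whose subject is [Hamid₂'s rival]₃.
*Anton₁* c-commands the pronoun but from outside its binding domain, and is not c-commanded by it → coindexation permitted.
*Hamid₂* and the pronoun do not c-command one another → neither Principle B nor Principle C is at stake; coindexation permitted.
*[Hamid₂'s rival]₃* c-commands the pronoun within its binding domain → coindexation would violate Principle B.
*Jonas₄* and the pronoun do not c-command one another → neither Principle B nor Principle C is at stake; coindexation permitted.
*Ivan₅* and the pronoun do not c-command one another → neither Principle B nor Principle C is at stake; coindexation permitted.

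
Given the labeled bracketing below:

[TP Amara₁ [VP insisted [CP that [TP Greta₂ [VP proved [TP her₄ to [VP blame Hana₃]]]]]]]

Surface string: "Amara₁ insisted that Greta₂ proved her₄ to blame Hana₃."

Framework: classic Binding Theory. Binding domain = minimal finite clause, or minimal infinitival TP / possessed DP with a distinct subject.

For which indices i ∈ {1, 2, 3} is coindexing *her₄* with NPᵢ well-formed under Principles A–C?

*her* is a pronoun, so Principle B applies: it must be free in its binding domain.
Binding domain of *her₄*: the embedded TP, whose subject is Greta₂.
*Amara₁* c-commands the pronoun but from outside its binding domain, and is not c-commanded by it → coindexation permitted.
*Greta₂* c-commands the pronoun within its binding domain → coindexation would violate Principle B.
*Hana₃*: the pronoun c-commands this R-expression → coindexation would violate Principle C on *Hana₃*.

{1}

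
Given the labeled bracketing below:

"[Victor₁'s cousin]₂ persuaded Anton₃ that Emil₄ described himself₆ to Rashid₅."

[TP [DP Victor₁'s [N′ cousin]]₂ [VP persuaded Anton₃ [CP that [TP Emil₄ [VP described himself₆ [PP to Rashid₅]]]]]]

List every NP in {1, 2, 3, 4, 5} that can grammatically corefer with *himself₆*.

{4}

*himself* is an anaphor, so Principle A applies: it must be bound in its binding domain.
Binding domain of *himself₆*: the embedded TP, whose subject is Emil₄.
*Victor₁* does not c-command the anaphor → cannot bind it.
*[Victor₁'s cousin]₂* c-commands the anaphor but is outside its binding domain → cannot satisfy Principle A.
*Anton₃* c-commands the anaphor but is outside its binding domain → cannot satisfy Principle A.
*Emil₄* c-commands the anaphor within its binding domain → licit binder.
*Rashid₅* does not c-command the anaphor → cannot bind it.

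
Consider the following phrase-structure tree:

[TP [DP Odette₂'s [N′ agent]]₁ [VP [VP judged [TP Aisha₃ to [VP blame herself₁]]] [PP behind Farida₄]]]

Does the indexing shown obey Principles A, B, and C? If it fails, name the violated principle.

Principle A

The two coindexed NPs are *[Odette₂'s agent]₁* and *herself₁*.
*herself₁* is an anaphor. Principle A requires it to be bound within its binding domain — the embedded TP, whose subject is Aisha₃.
Within that domain it is c-commanded by *Aisha₃*, which does not share its index.
*[Odette₂'s agent]₁* does c-command the anaphor, but from outside its binding domain.
The anaphor is unbound in its domain → Principle A violation.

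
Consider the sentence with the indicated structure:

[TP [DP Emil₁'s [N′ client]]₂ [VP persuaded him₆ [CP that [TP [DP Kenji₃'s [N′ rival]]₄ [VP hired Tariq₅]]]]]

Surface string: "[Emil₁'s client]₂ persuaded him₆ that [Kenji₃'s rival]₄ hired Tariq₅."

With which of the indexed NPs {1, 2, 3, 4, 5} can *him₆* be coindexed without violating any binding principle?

{1}

*him* is a pronoun, so Principle B applies: it must be free in its binding domain.
Binding domain of *him₆*: the matrix TP, whose subject is [Emil₁'s client]₂.
*Emil₁* and the pronoun do not c-command one another → neither Principle B nor Principle C is at stake; coindexation permitted.
*[Emil₁'s client]₂* c-commands the pronoun within its binding domain → coindexation would violate Principle B.
*Kenji₃*: the pronoun c-commands this R-expression → coindexation would violate Principle C on *Kenji₃*.
*[Kenji₃'s rival]₄*: the pronoun c-commands this R-expression → coindexation would violate Principle C on *[Kenji₃'s rival]₄*.
*Tariq₅*: the pronoun c-commands this R-expression → coindexation would violate Principle C on *Tariq₅*.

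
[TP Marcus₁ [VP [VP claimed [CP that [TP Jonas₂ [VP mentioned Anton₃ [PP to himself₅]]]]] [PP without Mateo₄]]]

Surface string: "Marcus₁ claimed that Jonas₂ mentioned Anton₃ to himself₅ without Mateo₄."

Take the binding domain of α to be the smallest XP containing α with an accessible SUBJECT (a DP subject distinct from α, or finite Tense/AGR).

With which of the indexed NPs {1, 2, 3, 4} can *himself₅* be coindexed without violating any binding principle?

{2, 3}

*himself* is an anaphor, so Principle A applies: it must be bound in its binding domain.
Binding domain of *himself₅*: the embedded TP, whose subject is Jonas₂.
*Marcus₁* c-commands the anaphor but is outside its binding domain → cannot satisfy Principle A.
*Jonas₂* c-commands the anaphor within its binding domain → licit binder.
*Anton₃* c-commands the anaphor within its binding domain → licit binder.
*Mateo₄* does not c-command the anaphor → cannot bind it.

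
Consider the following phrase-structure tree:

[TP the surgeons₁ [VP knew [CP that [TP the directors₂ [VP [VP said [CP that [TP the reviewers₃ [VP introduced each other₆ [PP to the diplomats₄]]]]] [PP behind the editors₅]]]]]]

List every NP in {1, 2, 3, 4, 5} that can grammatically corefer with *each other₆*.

*each other* is an anaphor, so Principle A applies: it must be bound in its binding domain.
Binding domain of *each other₆*: the embedded TP, whose subject is the reviewers₃.
*the surgeons₁* c-commands the anaphor but is outside its binding domain → cannot satisfy Principle A.
*the directors₂* c-commands the anaphor but is outside its binding domain → cannot satisfy Principle A.
*the reviewers₃* c-commands the anaphor within its binding domain → licit binder.
*the diplomats₄* does not c-command the anaphor → cannot bind it.
*the editors₅* does not c-command the anaphor → cannot bind it.

{3}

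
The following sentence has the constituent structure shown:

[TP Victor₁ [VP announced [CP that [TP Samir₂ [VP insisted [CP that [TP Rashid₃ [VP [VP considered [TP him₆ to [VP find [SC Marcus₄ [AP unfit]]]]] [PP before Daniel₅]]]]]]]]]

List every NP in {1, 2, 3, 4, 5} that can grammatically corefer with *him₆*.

{1, 2, 5}

*him* is a pronoun, so Principle B applies: it must be free in its binding domain.
Binding domain of *him₆*: the embedded TP, whose subject is Rashid₃.
*Victor₁* c-commands the pronoun but from outside its binding domain, and is not c-commanded by it → coindexation permitted.
*Samir₂* c-commands the pronoun but from outside its binding domain, and is not c-commanded by it → coindexation permitted.
*Rashid₃* c-commands the pronoun within its binding domain → coindexation would violate Principle B.
*Marcus₄*: the pronoun c-commands this R-expression → coindexation would violate Principle C on *Marcus₄*.
*Daniel₅* and the pronoun do not c-command one another → neither Principle B nor Principle C is at stake; coindexation permitted.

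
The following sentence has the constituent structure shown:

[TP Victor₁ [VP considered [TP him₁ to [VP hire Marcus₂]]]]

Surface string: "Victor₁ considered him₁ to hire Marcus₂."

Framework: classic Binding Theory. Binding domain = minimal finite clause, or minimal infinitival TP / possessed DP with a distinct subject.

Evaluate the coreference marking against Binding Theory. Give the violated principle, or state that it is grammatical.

Principle B

The two coindexed NPs are *Victor₁* and *him₁*.
*him₁* is a pronoun. Its binding domain is the matrix TP, whose subject is Victor₁.
*Victor₁* c-commands it within that domain and carries the same index.
The pronoun is locally bound → Principle B violation.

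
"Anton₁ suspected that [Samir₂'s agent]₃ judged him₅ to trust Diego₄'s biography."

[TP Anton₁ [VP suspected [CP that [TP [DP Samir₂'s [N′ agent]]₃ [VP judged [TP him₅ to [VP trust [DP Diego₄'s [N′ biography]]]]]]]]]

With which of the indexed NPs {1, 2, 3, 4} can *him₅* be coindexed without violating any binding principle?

*him* is a pronoun, so Principle B applies: it must be free in its binding domain.
Binding domain of *him₅*: the embedded TP, whose subject is [Samir₂'s agent]₃.
*Anton₁* c-commands the pronoun but from outside its binding domain, and is not c-commanded by it → coindexation permitted.
*Samir₂* and the pronoun do not c-command one another → neither Principle B nor Principle C is at stake; coindexation permitted.
*[Samir₂'s agent]₃* c-commands the pronoun within its binding domain → coindexation would violate Principle B.
*Diego₄*: the pronoun c-commands this R-expression → coindexation would violate Principle C on *Diego₄*.

{1, 2}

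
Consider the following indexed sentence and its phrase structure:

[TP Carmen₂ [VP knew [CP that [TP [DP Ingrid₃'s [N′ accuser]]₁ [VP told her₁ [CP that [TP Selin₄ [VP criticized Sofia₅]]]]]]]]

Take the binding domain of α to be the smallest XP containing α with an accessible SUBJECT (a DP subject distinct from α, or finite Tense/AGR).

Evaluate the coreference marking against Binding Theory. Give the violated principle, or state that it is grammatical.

Principle B

The two coindexed NPs are *[Ingrid₃'s accuser]₁* and *her₁*.
*her₁* is a pronoun. Its binding domain is the embedded TP, whose subject is [Ingrid₃'s accuser]₁.
*[Ingrid₃'s accuser]₁* c-commands it within that domain and carries the same index.
The pronoun is locally bound → Principle B violation.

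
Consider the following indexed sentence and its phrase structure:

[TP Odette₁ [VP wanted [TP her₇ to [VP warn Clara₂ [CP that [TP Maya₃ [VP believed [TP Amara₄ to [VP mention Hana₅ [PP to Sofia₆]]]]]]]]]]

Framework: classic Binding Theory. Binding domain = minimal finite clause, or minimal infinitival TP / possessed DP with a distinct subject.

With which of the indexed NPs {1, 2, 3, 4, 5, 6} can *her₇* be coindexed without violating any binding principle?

none

*her* is a pronoun, so Principle B applies: it must be free in its binding domain.
Binding domain of *her₇*: the matrix TP, whose subject is Odette₁.
*Odette₁* c-commands the pronoun within its binding domain → coindexation would violate Principle B.
*Clara₂*: the pronoun c-commands this R-expression → coindexation would violate Principle C on *Clara₂*.
*Maya₃*: the pronoun c-commands this R-expression → coindexation would violate Principle C on *Maya₃*.
*Amara₄*: the pronoun c-commands this R-expression → coindexation would violate Principle C on *Amara₄*.
*Hana₅*: the pronoun c-commands this R-expression → coindexation would violate Principle C on *Hana₅*.
*Sofia₆*: the pronoun c-commands this R-expression → coindexation would violate Principle C on *Sofia₆*.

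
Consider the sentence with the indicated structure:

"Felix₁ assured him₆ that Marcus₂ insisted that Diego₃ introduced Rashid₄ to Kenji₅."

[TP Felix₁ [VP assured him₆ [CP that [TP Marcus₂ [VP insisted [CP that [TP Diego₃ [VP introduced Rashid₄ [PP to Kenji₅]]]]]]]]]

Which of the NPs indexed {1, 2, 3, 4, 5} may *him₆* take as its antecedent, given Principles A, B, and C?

*him* is a pronoun, so Principle B applies: it must be free in its binding domain.
Binding domain of *him₆*: the matrix TP, whose subject is Felix₁.
*Felix₁* c-commands the pronoun within its binding domain → coindexation would violate Principle B.
*Marcus₂*: the pronoun c-commands this R-expression → coindexation would violate Principle C on *Marcus₂*.
*Diego₃*: the pronoun c-commands this R-expression → coindexation would violate Principle C on *Diego₃*.
*Rashid₄*: the pronoun c-commands this R-expression → coindexation would violate Principle C on *Rashid₄*.
*Kenji₅*: the pronoun c-commands this R-expression → coindexation would violate Principle C on *Kenji₅*.

none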